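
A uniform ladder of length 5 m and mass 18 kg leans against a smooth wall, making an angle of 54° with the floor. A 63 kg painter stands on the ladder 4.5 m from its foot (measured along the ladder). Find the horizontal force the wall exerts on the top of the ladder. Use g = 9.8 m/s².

About the foot of the ladder:
Ladder weight 18×9.8 = 176.4 N acts at 2.5 m along the ladder; its horizontal arm is 2.5·cos54° = 1.469 m → τ = 259.1 N·m clockwise.
Painter: 63×9.8 = 617.4 N at 4.5 m → arm 2.645 m → τ = 1633 N·m clockwise.
Wall normal N acts horizontally at the top; its moment arm is the height L sinθ = 5·sin54° = 4.045 m, counterclockwise.
Setting net torque to zero: N × 4.045 = 1892 → N = 468 N.

N_wall ≈ 468 N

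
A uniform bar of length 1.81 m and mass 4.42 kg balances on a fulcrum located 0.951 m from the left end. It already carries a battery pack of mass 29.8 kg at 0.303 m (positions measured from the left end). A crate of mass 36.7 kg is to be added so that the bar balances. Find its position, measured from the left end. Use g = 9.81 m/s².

x ≈ 1.48 m from the left end

Choose the fulcrum (at 0.951 m from the left end) as the axis so the support reaction has zero arm there.
Beam weight: 4.42 × 9.81 = 43.36 N down at 0.905 m → arm 0.046 m, τ = 43.36 × 0.046 = 1.995 N·m counterclockwise.
Battery pack: 29.8 × 9.81 = 292.3 N down at 0.303 m → arm 0.648 m, τ = 292.3 × 0.648 = 189.4 N·m counterclockwise.
Net moment of existing loads = 191.4 N·m counterclockwise.
The crate weighs 36.7 × 9.81 = 360 N and must supply an equal clockwise moment, so its lever arm about the fulcrum is 191.4 / 360 = 0.532 m.
That puts it at 0.951 + 0.532 = 1.48 m from the left end.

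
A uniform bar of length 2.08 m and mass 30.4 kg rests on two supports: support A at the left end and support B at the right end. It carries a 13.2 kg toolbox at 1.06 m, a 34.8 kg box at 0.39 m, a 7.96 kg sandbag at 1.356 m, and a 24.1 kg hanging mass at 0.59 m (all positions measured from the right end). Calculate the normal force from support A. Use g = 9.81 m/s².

Choose support B as the axis so its reaction then has zero moment arm.
Beam weight: 30.4 × 9.81 = 298.2 N down at 1.04 m → arm 1.04 m, τ = 298.2 × 1.04 = 310.1 N·m counterclockwise.
Toolbox: 13.2 × 9.81 = 129.5 N down at 1.06 m → arm 1.06 m, τ = 129.5 × 1.06 = 137.3 N·m counterclockwise.
Box: 34.8 × 9.81 = 341.4 N down at 0.39 m → arm 0.39 m, τ = 341.4 × 0.39 = 133.1 N·m counterclockwise.
Sandbag: 7.96 × 9.81 = 78.09 N down at 1.356 m → arm 1.356 m, τ = 78.09 × 1.356 = 105.9 N·m counterclockwise.
Hanging mass: 24.1 × 9.81 = 236.4 N down at 0.59 m → arm 0.59 m, τ = 236.4 × 0.59 = 139.5 N·m counterclockwise.
Net load moment about support B = 825.9 N·m counterclockwise.
Reaction R at support A is upward at 2.08 m, arm 2.08 m → moment R × 2.08 clockwise.
Setting net torque to zero: R × 2.08 = 825.9 → R = 397 N.

R_A ≈ 397 N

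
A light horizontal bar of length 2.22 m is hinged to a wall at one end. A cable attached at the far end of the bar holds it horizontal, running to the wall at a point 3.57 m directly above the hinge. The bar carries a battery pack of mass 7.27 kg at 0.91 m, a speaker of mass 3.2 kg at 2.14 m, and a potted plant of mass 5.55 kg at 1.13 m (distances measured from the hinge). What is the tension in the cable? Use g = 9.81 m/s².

About the hinge:
Battery pack: 7.27 × 9.81 = 71.32 N down at 0.91 m → arm 0.91 m, τ = 71.32 × 0.91 = 64.9 N·m clockwise.
Speaker: 3.2 × 9.81 = 31.39 N down at 2.14 m → arm 2.14 m, τ = 31.39 × 2.14 = 67.17 N·m clockwise.
Potted plant: 5.55 × 9.81 = 54.45 N down at 1.13 m → arm 1.13 m, τ = 54.45 × 1.13 = 61.53 N·m clockwise.
Total clockwise load moment = 193.6 N·m.
The cable tension T acts at 2.22 m; only its component perpendicular to the bar, T sinθ, produces torque. sinθ = h/√(h²+d²) = 3.57/√(3.57²+2.22²) = 0.8492.
Balancing moments: T × 2.22 × 0.8492 = 193.6, giving T = 193.6 / 1.885 = 103 N.

T ≈ 103 N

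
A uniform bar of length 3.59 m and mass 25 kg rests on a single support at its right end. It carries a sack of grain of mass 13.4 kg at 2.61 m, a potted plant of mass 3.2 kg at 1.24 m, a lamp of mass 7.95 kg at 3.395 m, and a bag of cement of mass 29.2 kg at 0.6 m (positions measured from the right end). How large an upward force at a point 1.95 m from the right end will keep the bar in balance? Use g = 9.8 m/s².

F ≈ 645 N

About the right end:
Beam weight: 25 × 9.8 = 245 N down at 1.795 m → arm 1.795 m, τ = 245 × 1.795 = 439.8 N·m counterclockwise.
Sack of grain: 13.4 × 9.8 = 131.3 N down at 2.61 m → arm 2.61 m, τ = 131.3 × 2.61 = 342.7 N·m counterclockwise.
Potted plant: 3.2 × 9.8 = 31.36 N down at 1.24 m → arm 1.24 m, τ = 31.36 × 1.24 = 38.89 N·m counterclockwise.
Lamp: 7.95 × 9.8 = 77.91 N down at 3.395 m → arm 3.395 m, τ = 77.91 × 3.395 = 264.5 N·m counterclockwise.
Bag of cement: 29.2 × 9.8 = 286.2 N down at 0.6 m → arm 0.6 m, τ = 286.2 × 0.6 = 171.7 N·m counterclockwise.
Net moment of the loads = 1258 N·m counterclockwise.
The upward force F acts at a point 1.95 m from the right end, arm 1.95 m, giving F × 1.95 clockwise.
For rotational equilibrium, F × 1.95 = 1258, so F = 1258 / 1.95 = 645 N.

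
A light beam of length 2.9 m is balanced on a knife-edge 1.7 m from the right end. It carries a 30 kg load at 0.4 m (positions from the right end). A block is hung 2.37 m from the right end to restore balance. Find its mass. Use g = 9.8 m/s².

m ≈ 58.2 kg

Sum moments about the knife-edge (at 1.7 m from the right end) (the support reaction has zero arm there).
Load: 30 × 9.8 = 294 N down at 0.4 m → arm 1.3 m, τ = 294 × 1.3 = 382.2 N·m clockwise.
Net moment of known loads = 382.2 N·m clockwise.
An unknown mass m at 2.37 m has arm 0.67 m; its moment is m·g·0.67 counterclockwise.
Setting net torque to zero: m × 9.8 × 0.67 = 382.2 → m = 382.2 / (9.8 × 0.67) = 58.2 kg.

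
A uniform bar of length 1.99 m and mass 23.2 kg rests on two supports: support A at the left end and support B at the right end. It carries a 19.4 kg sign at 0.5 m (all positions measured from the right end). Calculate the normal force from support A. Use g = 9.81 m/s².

Taking torques about support B:
Beam weight: 23.2 × 9.81 = 227.6 N down at 0.995 m → arm 0.995 m, τ = 227.6 × 0.995 = 226.5 N·m counterclockwise.
Sign: 19.4 × 9.81 = 190.3 N down at 0.5 m → arm 0.5 m, τ = 190.3 × 0.5 = 95.15 N·m counterclockwise.
Net load moment about support B = 321.6 N·m counterclockwise.
Reaction R at support A is upward at 1.99 m, arm 1.99 m → moment R × 1.99 clockwise.
For rotational equilibrium, R × 1.99 = 321.6, so R = 162 N.

R_A ≈ 162 N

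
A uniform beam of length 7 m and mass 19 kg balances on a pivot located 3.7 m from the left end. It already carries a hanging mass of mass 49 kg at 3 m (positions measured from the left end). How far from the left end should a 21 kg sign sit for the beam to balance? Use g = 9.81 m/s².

Taking torques about the pivot (at 3.7 m from the left end):
Beam weight: 19 × 9.81 = 186.4 N down at 3.5 m → arm 0.2 m, τ = 186.4 × 0.2 = 37.28 N·m counterclockwise.
Hanging mass: 49 × 9.81 = 480.7 N down at 3 m → arm 0.7 m, τ = 480.7 × 0.7 = 336.5 N·m counterclockwise.
Net moment of existing loads = 373.8 N·m counterclockwise.
The sign weighs 21 × 9.81 = 206 N and must supply an equal clockwise moment, so its lever arm about the pivot is 373.8 / 206 = 1.81 m.
That puts it at 3.7 + 1.81 = 5.51 m from the left end.

x ≈ 5.51 m from the left end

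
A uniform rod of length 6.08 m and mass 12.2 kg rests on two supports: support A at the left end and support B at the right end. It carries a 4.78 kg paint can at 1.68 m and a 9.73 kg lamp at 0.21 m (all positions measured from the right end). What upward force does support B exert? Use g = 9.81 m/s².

Taking torques about support A:
Beam weight: 12.2 × 9.81 = 119.7 N down at 3.04 m → arm 3.04 m, τ = 119.7 × 3.04 = 363.9 N·m clockwise.
Paint can: 4.78 × 9.81 = 46.89 N down at 1.68 m → arm 4.4 m, τ = 46.89 × 4.4 = 206.3 N·m clockwise.
Lamp: 9.73 × 9.81 = 95.45 N down at 0.21 m → arm 5.87 m, τ = 95.45 × 5.87 = 560.3 N·m clockwise.
Net load moment about support A = 1130 N·m clockwise.
Reaction R at support B is upward at 0 m, arm 6.08 m → moment R × 6.08 counterclockwise.
Balancing moments: R × 6.08 = 1130, giving R = 186 N.

R_B ≈ 186 N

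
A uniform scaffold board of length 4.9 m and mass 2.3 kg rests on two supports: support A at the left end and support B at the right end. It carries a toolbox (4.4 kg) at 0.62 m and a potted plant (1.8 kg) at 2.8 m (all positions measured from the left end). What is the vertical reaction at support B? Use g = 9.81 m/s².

R_B ≈ 26.8 N

Take moments about support A.
Beam weight: 2.3 × 9.81 = 22.56 N down at 2.45 m → arm 2.45 m, τ = 22.56 × 2.45 = 55.27 N·m clockwise.
Toolbox: 4.4 × 9.81 = 43.16 N down at 0.62 m → arm 0.62 m, τ = 43.16 × 0.62 = 26.76 N·m clockwise.
Potted plant: 1.8 × 9.81 = 17.66 N down at 2.8 m → arm 2.8 m, τ = 17.66 × 2.8 = 49.45 N·m clockwise.
Net load moment about support A = 131.5 N·m clockwise.
Reaction R at support B is upward at 4.9 m, arm 4.9 m → moment R × 4.9 counterclockwise.
Setting net torque to zero: R × 4.9 = 131.5 → R = 26.8 N.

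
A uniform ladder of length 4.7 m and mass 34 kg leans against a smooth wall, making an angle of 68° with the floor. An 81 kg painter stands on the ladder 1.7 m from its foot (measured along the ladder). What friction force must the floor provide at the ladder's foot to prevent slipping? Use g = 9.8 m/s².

Take moments about the foot of the ladder.
Ladder weight 34×9.8 = 333.2 N acts at 2.35 m along the ladder; its horizontal arm is 2.35·cos68° = 0.8803 m → τ = 293.3 N·m clockwise.
Painter: 81×9.8 = 793.8 N at 1.7 m → arm 0.6368 m → τ = 505.5 N·m clockwise.
Wall normal N acts horizontally at the top; its moment arm is the height L sinθ = 4.7·sin68° = 4.358 m, counterclockwise.
For rotational equilibrium, N × 4.358 = 798.8, so N = 183 N.
ΣFx = 0: friction at the foot balances the wall's push, so f = N_wall = 183 N.

f ≈ 183 N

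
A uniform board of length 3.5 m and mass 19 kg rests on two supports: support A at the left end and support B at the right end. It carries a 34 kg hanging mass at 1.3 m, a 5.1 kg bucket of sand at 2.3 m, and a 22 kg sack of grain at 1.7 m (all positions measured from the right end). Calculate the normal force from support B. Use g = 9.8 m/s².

Take moments about support A.
Beam weight: 19 × 9.8 = 186.2 N down at 1.75 m → arm 1.75 m, τ = 186.2 × 1.75 = 325.8 N·m clockwise.
Hanging mass: 34 × 9.8 = 333.2 N down at 1.3 m → arm 2.2 m, τ = 333.2 × 2.2 = 733 N·m clockwise.
Bucket of sand: 5.1 × 9.8 = 49.98 N down at 2.3 m → arm 1.2 m, τ = 49.98 × 1.2 = 59.98 N·m clockwise.
Sack of grain: 22 × 9.8 = 215.6 N down at 1.7 m → arm 1.8 m, τ = 215.6 × 1.8 = 388.1 N·m clockwise.
Net load moment about support A = 1507 N·m clockwise.
Reaction R at support B is upward at 0 m, arm 3.5 m → moment R × 3.5 counterclockwise.
For rotational equilibrium, R × 3.5 = 1507, so R = 431 N.

R_B ≈ 431 N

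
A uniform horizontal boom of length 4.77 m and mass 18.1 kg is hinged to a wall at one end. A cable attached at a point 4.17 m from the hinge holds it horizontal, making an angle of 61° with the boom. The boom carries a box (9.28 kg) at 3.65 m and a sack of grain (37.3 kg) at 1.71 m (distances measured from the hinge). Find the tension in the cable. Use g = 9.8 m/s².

T ≈ 378 N

Choose the hinge as the axis so the unknown hinge reaction has zero arm there.
Beam weight: 18.1 × 9.8 = 177.4 N down at 2.385 m → arm 2.385 m, τ = 177.4 × 2.385 = 423.1 N·m clockwise.
Box: 9.28 × 9.8 = 90.94 N down at 3.65 m → arm 3.65 m, τ = 90.94 × 3.65 = 331.9 N·m clockwise.
Sack of grain: 37.3 × 9.8 = 365.5 N down at 1.71 m → arm 1.71 m, τ = 365.5 × 1.71 = 625 N·m clockwise.
Total clockwise load moment = 1380 N·m.
The cable tension T acts at 4.17 m; only its component perpendicular to the boom, T sinθ, produces torque. sin 61° = 0.8746.
Balancing moments: T × 4.17 × 0.8746 = 1380, giving T = 1380 / 3.647 = 378 N.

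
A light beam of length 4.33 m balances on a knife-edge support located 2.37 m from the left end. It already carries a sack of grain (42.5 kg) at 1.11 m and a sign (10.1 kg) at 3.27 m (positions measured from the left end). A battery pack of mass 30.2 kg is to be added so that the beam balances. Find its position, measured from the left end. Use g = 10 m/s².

x ≈ 3.84 m from the left end

Sum moments about the knife-edge support (at 2.37 m from the left end) (the support reaction has zero arm there).
Sack of grain: 42.5 × 10 = 425 N down at 1.11 m → arm 1.26 m, τ = 425 × 1.26 = 535.5 N·m counterclockwise.
Sign: 10.1 × 10 = 101 N down at 3.27 m → arm 0.9 m, τ = 101 × 0.9 = 90.9 N·m clockwise.
Net moment of existing loads = 444.6 N·m counterclockwise.
The battery pack weighs 30.2 × 10 = 302 N and must supply an equal clockwise moment, so its lever arm about the knife-edge support is 444.6 / 302 = 1.47 m.
That puts it at 2.37 + 1.47 = 3.84 m from the left end.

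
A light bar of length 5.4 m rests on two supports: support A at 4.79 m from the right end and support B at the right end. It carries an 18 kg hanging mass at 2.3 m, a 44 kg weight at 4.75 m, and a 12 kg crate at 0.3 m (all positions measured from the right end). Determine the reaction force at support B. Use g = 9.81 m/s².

About support A:
Hanging mass: 18 × 9.81 = 176.6 N down at 2.3 m → arm 2.49 m, τ = 176.6 × 2.49 = 439.7 N·m clockwise.
Weight: 44 × 9.81 = 431.6 N down at 4.75 m → arm 0.04 m, τ = 431.6 × 0.04 = 17.26 N·m clockwise.
Crate: 12 × 9.81 = 117.7 N down at 0.3 m → arm 4.49 m, τ = 117.7 × 4.49 = 528.5 N·m clockwise.
Net load moment about support A = 985.5 N·m clockwise.
Reaction R at support B is upward at 0 m, arm 4.79 m → moment R × 4.79 counterclockwise.
For rotational equilibrium, R × 4.79 = 985.5, so R = 206 N.

R_B ≈ 206 N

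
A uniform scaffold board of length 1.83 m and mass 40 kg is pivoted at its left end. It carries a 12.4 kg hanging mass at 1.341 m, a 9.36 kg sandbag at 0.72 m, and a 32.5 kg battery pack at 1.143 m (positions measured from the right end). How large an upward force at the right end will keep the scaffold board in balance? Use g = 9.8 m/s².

About the left end:
Beam weight: 40 × 9.8 = 392 N down at 0.915 m → arm 0.915 m, τ = 392 × 0.915 = 358.7 N·m clockwise.
Hanging mass: 12.4 × 9.8 = 121.5 N down at 1.341 m → arm 0.489 m, τ = 121.5 × 0.489 = 59.41 N·m clockwise.
Sandbag: 9.36 × 9.8 = 91.73 N down at 0.72 m → arm 1.11 m, τ = 91.73 × 1.11 = 101.8 N·m clockwise.
Battery pack: 32.5 × 9.8 = 318.5 N down at 1.143 m → arm 0.687 m, τ = 318.5 × 0.687 = 218.8 N·m clockwise.
Net moment of the loads = 738.7 N·m clockwise.
The upward force F acts at the right end, arm 1.83 m, giving F × 1.83 counterclockwise.
Balancing moments: F × 1.83 = 738.7, giving F = 738.7 / 1.83 = 404 N.

F ≈ 404 N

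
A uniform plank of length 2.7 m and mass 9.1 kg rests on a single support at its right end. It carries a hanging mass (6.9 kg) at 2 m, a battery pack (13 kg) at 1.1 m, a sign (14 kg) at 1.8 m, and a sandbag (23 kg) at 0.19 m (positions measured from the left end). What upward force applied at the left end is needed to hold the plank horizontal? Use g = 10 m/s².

Choose the right end as the axis so the unknown pivot reaction has zero arm there.
Beam weight: 9.1 × 10 = 91 N down at 1.35 m → arm 1.35 m, τ = 91 × 1.35 = 122.9 N·m counterclockwise.
Hanging mass: 6.9 × 10 = 69 N down at 2 m → arm 0.7 m, τ = 69 × 0.7 = 48.3 N·m counterclockwise.
Battery pack: 13 × 10 = 130 N down at 1.1 m → arm 1.6 m, τ = 130 × 1.6 = 208 N·m counterclockwise.
Sign: 14 × 10 = 140 N down at 1.8 m → arm 0.9 m, τ = 140 × 0.9 = 126 N·m counterclockwise.
Sandbag: 23 × 10 = 230 N down at 0.19 m → arm 2.51 m, τ = 230 × 2.51 = 577.3 N·m counterclockwise.
Net moment of the loads = 1082 N·m counterclockwise.
The upward force F acts at the left end, arm 2.7 m, giving F × 2.7 clockwise.
For rotational equilibrium, F × 2.7 = 1082, so F = 1082 / 2.7 = 401 N.

F ≈ 401 N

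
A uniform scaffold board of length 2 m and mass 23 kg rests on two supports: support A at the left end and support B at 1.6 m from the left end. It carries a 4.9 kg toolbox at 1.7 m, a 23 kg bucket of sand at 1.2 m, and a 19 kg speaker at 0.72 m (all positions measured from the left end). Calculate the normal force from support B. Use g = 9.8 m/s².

R_B ≈ 445 N

Take moments about support A.
Beam weight: 23 × 9.8 = 225.4 N down at 1 m → arm 1 m, τ = 225.4 × 1 = 225.4 N·m clockwise.
Toolbox: 4.9 × 9.8 = 48.02 N down at 1.7 m → arm 1.7 m, τ = 48.02 × 1.7 = 81.63 N·m clockwise.
Bucket of sand: 23 × 9.8 = 225.4 N down at 1.2 m → arm 1.2 m, τ = 225.4 × 1.2 = 270.5 N·m clockwise.
Speaker: 19 × 9.8 = 186.2 N down at 0.72 m → arm 0.72 m, τ = 186.2 × 0.72 = 134.1 N·m clockwise.
Net load moment about support A = 711.6 N·m clockwise.
Reaction R at support B is upward at 1.6 m, arm 1.6 m → moment R × 1.6 counterclockwise.
Balancing moments: R × 1.6 = 711.6, giving R = 445 N.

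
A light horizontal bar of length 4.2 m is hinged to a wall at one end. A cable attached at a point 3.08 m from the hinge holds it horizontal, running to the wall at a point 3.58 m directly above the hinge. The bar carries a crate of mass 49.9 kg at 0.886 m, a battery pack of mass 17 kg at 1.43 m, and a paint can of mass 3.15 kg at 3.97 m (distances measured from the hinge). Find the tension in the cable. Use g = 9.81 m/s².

T ≈ 340 N

About the hinge:
Crate: 49.9 × 9.81 = 489.5 N down at 0.886 m → arm 0.886 m, τ = 489.5 × 0.886 = 433.7 N·m clockwise.
Battery pack: 17 × 9.81 = 166.8 N down at 1.43 m → arm 1.43 m, τ = 166.8 × 1.43 = 238.5 N·m clockwise.
Paint can: 3.15 × 9.81 = 30.9 N down at 3.97 m → arm 3.97 m, τ = 30.9 × 3.97 = 122.7 N·m clockwise.
Total clockwise load moment = 794.9 N·m.
The cable tension T acts at 3.08 m; only its component perpendicular to the bar, T sinθ, produces torque. sinθ = h/√(h²+d²) = 3.58/√(3.58²+3.08²) = 0.7581.
Balancing moments: T × 3.08 × 0.7581 = 794.9, giving T = 794.9 / 2.335 = 340 N.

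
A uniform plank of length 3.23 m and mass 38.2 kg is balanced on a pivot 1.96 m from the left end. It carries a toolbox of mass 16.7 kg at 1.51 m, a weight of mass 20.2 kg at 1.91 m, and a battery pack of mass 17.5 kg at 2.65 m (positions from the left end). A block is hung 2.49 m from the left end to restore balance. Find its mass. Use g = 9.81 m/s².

m ≈ 18.2 kg

Sum moments about the pivot (at 1.96 m from the left end) (the support reaction has zero arm there).
Beam weight: 38.2 × 9.81 = 374.7 N down at 1.615 m → arm 0.345 m, τ = 374.7 × 0.345 = 129.3 N·m counterclockwise.
Toolbox: 16.7 × 9.81 = 163.8 N down at 1.51 m → arm 0.45 m, τ = 163.8 × 0.45 = 73.71 N·m counterclockwise.
Weight: 20.2 × 9.81 = 198.2 N down at 1.91 m → arm 0.05 m, τ = 198.2 × 0.05 = 9.91 N·m counterclockwise.
Battery pack: 17.5 × 9.81 = 171.7 N down at 2.65 m → arm 0.69 m, τ = 171.7 × 0.69 = 118.5 N·m clockwise.
Net moment of known loads = 94.42 N·m counterclockwise.
An unknown mass m at 2.49 m has arm 0.53 m; its moment is m·g·0.53 clockwise.
Setting net torque to zero: m × 9.81 × 0.53 = 94.42 → m = 94.42 / (9.81 × 0.53) = 18.2 kg.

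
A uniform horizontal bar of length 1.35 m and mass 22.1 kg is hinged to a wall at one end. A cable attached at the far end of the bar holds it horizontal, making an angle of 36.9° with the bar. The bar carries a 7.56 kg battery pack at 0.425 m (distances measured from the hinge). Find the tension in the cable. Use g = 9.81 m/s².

T ≈ 219 N

Taking torques about the hinge:
Beam weight: 22.1 × 9.81 = 216.8 N down at 0.675 m → arm 0.675 m, τ = 216.8 × 0.675 = 146.3 N·m clockwise.
Battery pack: 7.56 × 9.81 = 74.16 N down at 0.425 m → arm 0.425 m, τ = 74.16 × 0.425 = 31.52 N·m clockwise.
Total clockwise load moment = 177.8 N·m.
The cable tension T acts at 1.35 m; only its component perpendicular to the bar, T sinθ, produces torque. sin 36.9° = 0.6004.
Στ = 0 ⇒ T × 1.35 × 0.6004 = 177.8 ⇒ T = 177.8 / 0.8105 = 219 N.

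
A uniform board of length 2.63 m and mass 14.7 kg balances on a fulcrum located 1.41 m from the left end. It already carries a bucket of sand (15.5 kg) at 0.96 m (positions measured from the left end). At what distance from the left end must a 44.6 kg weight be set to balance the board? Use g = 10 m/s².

x ≈ 1.6 m from the left end

Take moments about the fulcrum (at 1.41 m from the left end).
Beam weight: 14.7 × 10 = 147 N down at 1.315 m → arm 0.095 m, τ = 147 × 0.095 = 13.96 N·m counterclockwise.
Bucket of sand: 15.5 × 10 = 155 N down at 0.96 m → arm 0.45 m, τ = 155 × 0.45 = 69.75 N·m counterclockwise.
Net moment of existing loads = 83.71 N·m counterclockwise.
The weight weighs 44.6 × 10 = 446 N and must supply an equal clockwise moment, so its lever arm about the fulcrum is 83.71 / 446 = 0.188 m.
That puts it at 1.41 + 0.188 = 1.6 m from the left end.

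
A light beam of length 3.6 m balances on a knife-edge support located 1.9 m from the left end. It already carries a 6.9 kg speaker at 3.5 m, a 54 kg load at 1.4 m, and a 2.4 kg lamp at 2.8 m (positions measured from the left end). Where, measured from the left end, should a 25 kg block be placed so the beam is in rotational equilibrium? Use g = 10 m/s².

x ≈ 2.45 m from the left end

Take moments about the knife-edge support (at 1.9 m from the left end).
Speaker: 6.9 × 10 = 69 N down at 3.5 m → arm 1.6 m, τ = 69 × 1.6 = 110.4 N·m clockwise.
Load: 54 × 10 = 540 N down at 1.4 m → arm 0.5 m, τ = 540 × 0.5 = 270 N·m counterclockwise.
Lamp: 2.4 × 10 = 24 N down at 2.8 m → arm 0.9 m, τ = 24 × 0.9 = 21.6 N·m clockwise.
Net moment of existing loads = 138 N·m counterclockwise.
The block weighs 25 × 10 = 250 N and must supply an equal clockwise moment, so its lever arm about the knife-edge support is 138 / 250 = 0.552 m.
That puts it at 1.9 + 0.552 = 2.45 m from the left end.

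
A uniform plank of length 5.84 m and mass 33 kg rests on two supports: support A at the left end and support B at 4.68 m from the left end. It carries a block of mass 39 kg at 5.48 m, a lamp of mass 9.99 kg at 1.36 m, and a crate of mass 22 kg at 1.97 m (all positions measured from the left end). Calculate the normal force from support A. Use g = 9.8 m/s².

Taking torques about support B:
Beam weight: 33 × 9.8 = 323.4 N down at 2.92 m → arm 1.76 m, τ = 323.4 × 1.76 = 569.2 N·m counterclockwise.
Block: 39 × 9.8 = 382.2 N down at 5.48 m → arm 0.8 m, τ = 382.2 × 0.8 = 305.8 N·m clockwise.
Lamp: 9.99 × 9.8 = 97.9 N down at 1.36 m → arm 3.32 m, τ = 97.9 × 3.32 = 325 N·m counterclockwise.
Crate: 22 × 9.8 = 215.6 N down at 1.97 m → arm 2.71 m, τ = 215.6 × 2.71 = 584.3 N·m counterclockwise.
Net load moment about support B = 1173 N·m counterclockwise.
Reaction R at support A is upward at 0 m, arm 4.68 m → moment R × 4.68 clockwise.
For rotational equilibrium, R × 4.68 = 1173, so R = 251 N.

R_A ≈ 251 N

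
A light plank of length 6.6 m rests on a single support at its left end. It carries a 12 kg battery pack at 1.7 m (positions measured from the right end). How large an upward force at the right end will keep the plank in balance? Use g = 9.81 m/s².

F ≈ 87.4 N

Taking torques about the left end:
Battery pack: 12 × 9.81 = 117.7 N down at 1.7 m → arm 4.9 m, τ = 117.7 × 4.9 = 576.7 N·m clockwise.
Net moment of the loads = 576.7 N·m clockwise.
The upward force F acts at the right end, arm 6.6 m, giving F × 6.6 counterclockwise.
Setting net torque to zero: F × 6.6 = 576.7 → F = 576.7 / 6.6 = 87.4 N.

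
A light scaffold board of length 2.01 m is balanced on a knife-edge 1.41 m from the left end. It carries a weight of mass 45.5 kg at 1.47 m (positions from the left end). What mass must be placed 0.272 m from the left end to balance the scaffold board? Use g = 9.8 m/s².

Choose the knife-edge (at 1.41 m from the left end) as the axis so the support reaction has zero arm there.
Weight: 45.5 × 9.8 = 445.9 N down at 1.47 m → arm 0.06 m, τ = 445.9 × 0.06 = 26.75 N·m clockwise.
Net moment of known loads = 26.75 N·m clockwise.
An unknown mass m at 0.272 m has arm 1.138 m; its moment is m·g·1.138 counterclockwise.
For rotational equilibrium, m × 9.8 × 1.138 = 26.75, so m = 26.75 / (9.8 × 1.138) = 2.4 kg.

m ≈ 2.4 kg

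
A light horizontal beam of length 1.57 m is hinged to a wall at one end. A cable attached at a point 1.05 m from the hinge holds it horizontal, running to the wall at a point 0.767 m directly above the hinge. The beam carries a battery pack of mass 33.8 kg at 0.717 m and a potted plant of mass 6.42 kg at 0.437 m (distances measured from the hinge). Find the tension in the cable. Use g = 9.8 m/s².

Choose the hinge as the axis so the unknown hinge reaction has zero arm there.
Battery pack: 33.8 × 9.8 = 331.2 N down at 0.717 m → arm 0.717 m, τ = 331.2 × 0.717 = 237.5 N·m clockwise.
Potted plant: 6.42 × 9.8 = 62.92 N down at 0.437 m → arm 0.437 m, τ = 62.92 × 0.437 = 27.5 N·m clockwise.
Total clockwise load moment = 265 N·m.
The cable tension T acts at 1.05 m; only its component perpendicular to the beam, T sinθ, produces torque. sinθ = h/√(h²+d²) = 0.767/√(0.767²+1.05²) = 0.5899.
Setting net torque to zero: T × 1.05 × 0.5899 = 265 → T = 265 / 0.6194 = 428 N.

T ≈ 428 N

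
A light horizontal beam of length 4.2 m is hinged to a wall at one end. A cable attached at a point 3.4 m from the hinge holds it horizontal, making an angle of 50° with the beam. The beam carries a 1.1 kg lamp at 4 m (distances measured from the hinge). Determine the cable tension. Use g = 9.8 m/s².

T ≈ 16.6 N

Taking torques about the hinge:
Lamp: 1.1 × 9.8 = 10.78 N down at 4 m → arm 4 m, τ = 10.78 × 4 = 43.12 N·m clockwise.
Total clockwise load moment = 43.12 N·m.
The cable tension T acts at 3.4 m; only its component perpendicular to the beam, T sinθ, produces torque. sin 50° = 0.766.
Setting net torque to zero: T × 3.4 × 0.766 = 43.12 → T = 43.12 / 2.604 = 16.6 N.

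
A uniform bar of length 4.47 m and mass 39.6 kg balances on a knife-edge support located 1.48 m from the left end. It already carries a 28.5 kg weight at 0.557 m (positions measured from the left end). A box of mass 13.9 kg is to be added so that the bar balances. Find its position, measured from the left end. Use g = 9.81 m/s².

Taking torques about the knife-edge support (at 1.48 m from the left end):
Beam weight: 39.6 × 9.81 = 388.5 N down at 2.235 m → arm 0.755 m, τ = 388.5 × 0.755 = 293.3 N·m clockwise.
Weight: 28.5 × 9.81 = 279.6 N down at 0.557 m → arm 0.923 m, τ = 279.6 × 0.923 = 258.1 N·m counterclockwise.
Net moment of existing loads = 35.2 N·m clockwise.
The box weighs 13.9 × 9.81 = 136.4 N and must supply an equal counterclockwise moment, so its lever arm about the knife-edge support is 35.2 / 136.4 = 0.258 m.
That puts it at 1.48 − 0.258 = 1.22 m from the left end.

x ≈ 1.22 m from the left end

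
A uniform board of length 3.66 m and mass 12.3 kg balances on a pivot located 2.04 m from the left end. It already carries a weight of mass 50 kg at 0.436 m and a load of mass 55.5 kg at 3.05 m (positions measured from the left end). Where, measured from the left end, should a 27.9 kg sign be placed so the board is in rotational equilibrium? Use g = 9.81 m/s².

x ≈ 3 m from the left end

About the pivot (at 2.04 m from the left end):
Beam weight: 12.3 × 9.81 = 120.7 N down at 1.83 m → arm 0.21 m, τ = 120.7 × 0.21 = 25.35 N·m counterclockwise.
Weight: 50 × 9.81 = 490.5 N down at 0.436 m → arm 1.604 m, τ = 490.5 × 1.604 = 786.8 N·m counterclockwise.
Load: 55.5 × 9.81 = 544.5 N down at 3.05 m → arm 1.01 m, τ = 544.5 × 1.01 = 549.9 N·m clockwise.
Net moment of existing loads = 262.2 N·m counterclockwise.
The sign weighs 27.9 × 9.81 = 273.7 N and must supply an equal clockwise moment, so its lever arm about the pivot is 262.2 / 273.7 = 0.958 m.
That puts it at 2.04 + 0.958 = 3 m from the left end.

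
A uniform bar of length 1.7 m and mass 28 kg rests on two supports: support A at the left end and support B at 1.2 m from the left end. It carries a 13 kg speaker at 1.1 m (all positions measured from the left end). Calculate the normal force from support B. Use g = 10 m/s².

R_B ≈ 318 N

Sum moments about support A (its reaction then has zero moment arm).
Beam weight: 28 × 10 = 280 N down at 0.85 m → arm 0.85 m, τ = 280 × 0.85 = 238 N·m clockwise.
Speaker: 13 × 10 = 130 N down at 1.1 m → arm 1.1 m, τ = 130 × 1.1 = 143 N·m clockwise.
Net load moment about support A = 381 N·m clockwise.
Reaction R at support B is upward at 1.2 m, arm 1.2 m → moment R × 1.2 counterclockwise.
For rotational equilibrium, R × 1.2 = 381, so R = 318 N.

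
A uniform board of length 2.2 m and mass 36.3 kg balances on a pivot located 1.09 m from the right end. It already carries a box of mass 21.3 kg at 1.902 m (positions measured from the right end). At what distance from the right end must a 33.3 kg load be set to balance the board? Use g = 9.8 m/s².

x ≈ 0.56 m from the right end

About the pivot (at 1.09 m from the right end):
Beam weight: 36.3 × 9.8 = 355.7 N down at 1.1 m → arm 0.01 m, τ = 355.7 × 0.01 = 3.557 N·m counterclockwise.
Box: 21.3 × 9.8 = 208.7 N down at 1.902 m → arm 0.812 m, τ = 208.7 × 0.812 = 169.5 N·m counterclockwise.
Net moment of existing loads = 173.1 N·m counterclockwise.
The load weighs 33.3 × 9.8 = 326.3 N and must supply an equal clockwise moment, so its lever arm about the pivot is 173.1 / 326.3 = 0.53 m.
That puts it at 1.09 − 0.53 = 0.56 m from the right end.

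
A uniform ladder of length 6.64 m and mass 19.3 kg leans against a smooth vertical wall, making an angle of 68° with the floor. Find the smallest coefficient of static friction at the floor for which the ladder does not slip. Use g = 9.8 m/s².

μ_min ≈ 0.202

About the foot of the ladder:
Ladder weight 19.3×9.8 = 189.1 N acts at 3.32 m along the ladder; its horizontal arm is 3.32·cos68° = 1.244 m → τ = 235.2 N·m clockwise.
Wall normal N acts horizontally at the top; its moment arm is the height L sinθ = 6.64·sin68° = 6.157 m, counterclockwise.
Setting net torque to zero: N × 6.157 = 235.2 → N = 38.2 N.
ΣFx = 0 ⇒ f = N_wall = 38.2 N. ΣFy = 0 ⇒ N_floor = 189.1 N.
μ_min = f / N_floor = 38.2 / 189.1 = 0.202.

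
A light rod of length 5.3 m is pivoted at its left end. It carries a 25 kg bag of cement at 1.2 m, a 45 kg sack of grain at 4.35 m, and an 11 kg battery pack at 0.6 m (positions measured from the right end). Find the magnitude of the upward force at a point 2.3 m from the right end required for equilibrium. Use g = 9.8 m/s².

F ≈ 643 N

Sum moments about the left end (the unknown pivot reaction has zero arm there).
Bag of cement: 25 × 9.8 = 245 N down at 1.2 m → arm 4.1 m, τ = 245 × 4.1 = 1004 N·m clockwise.
Sack of grain: 45 × 9.8 = 441 N down at 4.35 m → arm 0.95 m, τ = 441 × 0.95 = 418.9 N·m clockwise.
Battery pack: 11 × 9.8 = 107.8 N down at 0.6 m → arm 4.7 m, τ = 107.8 × 4.7 = 506.7 N·m clockwise.
Net moment of the loads = 1930 N·m clockwise.
The upward force F acts at a point 2.3 m from the right end, arm 3 m, giving F × 3 counterclockwise.
For rotational equilibrium, F × 3 = 1930, so F = 1930 / 3 = 643 N.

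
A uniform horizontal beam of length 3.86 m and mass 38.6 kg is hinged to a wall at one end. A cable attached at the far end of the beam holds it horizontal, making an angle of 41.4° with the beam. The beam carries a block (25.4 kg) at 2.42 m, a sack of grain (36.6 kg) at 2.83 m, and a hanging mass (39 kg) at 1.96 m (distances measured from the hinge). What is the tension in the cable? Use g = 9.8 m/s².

T ≈ 1210 N

Taking torques about the hinge:
Beam weight: 38.6 × 9.8 = 378.3 N down at 1.93 m → arm 1.93 m, τ = 378.3 × 1.93 = 730.1 N·m clockwise.
Block: 25.4 × 9.8 = 248.9 N down at 2.42 m → arm 2.42 m, τ = 248.9 × 2.42 = 602.3 N·m clockwise.
Sack of grain: 36.6 × 9.8 = 358.7 N down at 2.83 m → arm 2.83 m, τ = 358.7 × 2.83 = 1015 N·m clockwise.
Hanging mass: 39 × 9.8 = 382.2 N down at 1.96 m → arm 1.96 m, τ = 382.2 × 1.96 = 749.1 N·m clockwise.
Total clockwise load moment = 3096 N·m.
The cable tension T acts at 3.86 m; only its component perpendicular to the beam, T sinθ, produces torque. sin 41.4° = 0.6613.
Balancing moments: T × 3.86 × 0.6613 = 3096, giving T = 3096 / 2.553 = 1210 N.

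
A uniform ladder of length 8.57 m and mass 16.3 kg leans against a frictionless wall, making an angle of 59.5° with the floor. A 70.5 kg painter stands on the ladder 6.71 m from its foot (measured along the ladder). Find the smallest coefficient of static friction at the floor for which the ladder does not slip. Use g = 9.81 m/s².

Take moments about the foot of the ladder.
Ladder weight 16.3×9.81 = 159.9 N acts at 4.285 m along the ladder; its horizontal arm is 4.285·cos59.5° = 2.175 m → τ = 347.8 N·m clockwise.
Painter: 70.5×9.81 = 691.6 N at 6.71 m → arm 3.406 m → τ = 2356 N·m clockwise.
Wall normal N acts horizontally at the top; its moment arm is the height L sinθ = 8.57·sin59.5° = 7.384 m, counterclockwise.
Setting net torque to zero: N × 7.384 = 2704 → N = 366.2 N.
ΣFx = 0 ⇒ f = N_wall = 366.2 N. ΣFy = 0 ⇒ N_floor = 851.5 N.
μ_min = f / N_floor = 366.2 / 851.5 = 0.43.

μ_min ≈ 0.43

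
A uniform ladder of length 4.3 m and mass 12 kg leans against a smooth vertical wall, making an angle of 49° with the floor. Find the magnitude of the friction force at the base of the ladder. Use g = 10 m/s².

f ≈ 52.2 N

Sum moments about the foot of the ladder (the floor normal and friction both act there and drop out).
Ladder weight 12×10 = 120 N acts at 2.15 m along the ladder; its horizontal arm is 2.15·cos49° = 1.411 m → τ = 169.3 N·m clockwise.
Wall normal N acts horizontally at the top; its moment arm is the height L sinθ = 4.3·sin49° = 3.245 m, counterclockwise.
Στ = 0 ⇒ N × 3.245 = 169.3 ⇒ N = 52.2 N.
ΣFx = 0: friction at the foot balances the wall's push, so f = N_wall = 52.2 N.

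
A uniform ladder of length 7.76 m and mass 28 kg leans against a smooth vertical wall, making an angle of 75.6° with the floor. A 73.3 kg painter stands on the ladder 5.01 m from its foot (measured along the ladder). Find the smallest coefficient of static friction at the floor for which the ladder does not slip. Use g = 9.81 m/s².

Take moments about the foot of the ladder.
Ladder weight 28×9.81 = 274.7 N acts at 3.88 m along the ladder; its horizontal arm is 3.88·cos75.6° = 0.9649 m → τ = 265.1 N·m clockwise.
Painter: 73.3×9.81 = 719.1 N at 5.01 m → arm 1.246 m → τ = 896 N·m clockwise.
Wall normal N acts horizontally at the top; its moment arm is the height L sinθ = 7.76·sin75.6° = 7.516 m, counterclockwise.
Setting net torque to zero: N × 7.516 = 1161 → N = 154.5 N.
ΣFx = 0 ⇒ f = N_wall = 154.5 N. ΣFy = 0 ⇒ N_floor = 993.8 N.
μ_min = f / N_floor = 154.5 / 993.8 = 0.155.

μ_min ≈ 0.155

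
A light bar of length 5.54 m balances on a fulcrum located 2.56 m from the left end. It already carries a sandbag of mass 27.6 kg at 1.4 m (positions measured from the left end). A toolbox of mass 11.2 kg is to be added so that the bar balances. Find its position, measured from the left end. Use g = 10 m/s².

x ≈ 5.42 m from the left end

Taking torques about the fulcrum (at 2.56 m from the left end):
Sandbag: 27.6 × 10 = 276 N down at 1.4 m → arm 1.16 m, τ = 276 × 1.16 = 320.2 N·m counterclockwise.
Net moment of existing loads = 320.2 N·m counterclockwise.
The toolbox weighs 11.2 × 10 = 112 N and must supply an equal clockwise moment, so its lever arm about the fulcrum is 320.2 / 112 = 2.86 m.
That puts it at 2.56 + 2.86 = 5.42 m from the left end.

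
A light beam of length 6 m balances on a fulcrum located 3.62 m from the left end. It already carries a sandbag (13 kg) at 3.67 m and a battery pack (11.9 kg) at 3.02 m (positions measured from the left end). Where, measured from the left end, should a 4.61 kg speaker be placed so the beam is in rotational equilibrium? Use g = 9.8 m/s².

Sum moments about the fulcrum (at 3.62 m from the left end) (the support reaction has zero arm there).
Sandbag: 13 × 9.8 = 127.4 N down at 3.67 m → arm 0.05 m, τ = 127.4 × 0.05 = 6.37 N·m clockwise.
Battery pack: 11.9 × 9.8 = 116.6 N down at 3.02 m → arm 0.6 m, τ = 116.6 × 0.6 = 69.96 N·m counterclockwise.
Net moment of existing loads = 63.59 N·m counterclockwise.
The speaker weighs 4.61 × 9.8 = 45.18 N and must supply an equal clockwise moment, so its lever arm about the fulcrum is 63.59 / 45.18 = 1.41 m.
That puts it at 3.62 + 1.41 = 5.03 m from the left end.

x ≈ 5.03 m from the left end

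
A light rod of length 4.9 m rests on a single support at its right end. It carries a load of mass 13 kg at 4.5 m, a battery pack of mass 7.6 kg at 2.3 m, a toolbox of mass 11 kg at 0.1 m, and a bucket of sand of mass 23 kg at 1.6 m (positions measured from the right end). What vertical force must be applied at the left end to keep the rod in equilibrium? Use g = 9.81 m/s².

Sum moments about the right end (the unknown pivot reaction has zero arm there).
Load: 13 × 9.81 = 127.5 N down at 4.5 m → arm 4.5 m, τ = 127.5 × 4.5 = 573.8 N·m counterclockwise.
Battery pack: 7.6 × 9.81 = 74.56 N down at 2.3 m → arm 2.3 m, τ = 74.56 × 2.3 = 171.5 N·m counterclockwise.
Toolbox: 11 × 9.81 = 107.9 N down at 0.1 m → arm 0.1 m, τ = 107.9 × 0.1 = 10.79 N·m counterclockwise.
Bucket of sand: 23 × 9.81 = 225.6 N down at 1.6 m → arm 1.6 m, τ = 225.6 × 1.6 = 361 N·m counterclockwise.
Net moment of the loads = 1117 N·m counterclockwise.
The upward force F acts at the left end, arm 4.9 m, giving F × 4.9 clockwise.
For rotational equilibrium, F × 4.9 = 1117, so F = 1117 / 4.9 = 228 N.

F ≈ 228 N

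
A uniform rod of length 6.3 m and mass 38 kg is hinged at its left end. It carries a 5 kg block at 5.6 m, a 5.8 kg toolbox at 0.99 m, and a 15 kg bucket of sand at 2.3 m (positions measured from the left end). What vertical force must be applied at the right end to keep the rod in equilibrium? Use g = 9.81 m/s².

F ≈ 293 N

Taking torques about the left end:
Beam weight: 38 × 9.81 = 372.8 N down at 3.15 m → arm 3.15 m, τ = 372.8 × 3.15 = 1174 N·m clockwise.
Block: 5 × 9.81 = 49.05 N down at 5.6 m → arm 5.6 m, τ = 49.05 × 5.6 = 274.7 N·m clockwise.
Toolbox: 5.8 × 9.81 = 56.9 N down at 0.99 m → arm 0.99 m, τ = 56.9 × 0.99 = 56.33 N·m clockwise.
Bucket of sand: 15 × 9.81 = 147.2 N down at 2.3 m → arm 2.3 m, τ = 147.2 × 2.3 = 338.6 N·m clockwise.
Net moment of the loads = 1844 N·m clockwise.
The upward force F acts at the right end, arm 6.3 m, giving F × 6.3 counterclockwise.
For rotational equilibrium, F × 6.3 = 1844, so F = 1844 / 6.3 = 293 N.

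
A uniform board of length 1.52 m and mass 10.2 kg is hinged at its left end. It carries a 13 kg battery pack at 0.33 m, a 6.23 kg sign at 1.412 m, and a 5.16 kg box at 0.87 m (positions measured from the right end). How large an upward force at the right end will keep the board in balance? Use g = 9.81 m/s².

Taking torques about the left end:
Beam weight: 10.2 × 9.81 = 100.1 N down at 0.76 m → arm 0.76 m, τ = 100.1 × 0.76 = 76.08 N·m clockwise.
Battery pack: 13 × 9.81 = 127.5 N down at 0.33 m → arm 1.19 m, τ = 127.5 × 1.19 = 151.7 N·m clockwise.
Sign: 6.23 × 9.81 = 61.12 N down at 1.412 m → arm 0.108 m, τ = 61.12 × 0.108 = 6.601 N·m clockwise.
Box: 5.16 × 9.81 = 50.62 N down at 0.87 m → arm 0.65 m, τ = 50.62 × 0.65 = 32.9 N·m clockwise.
Net moment of the loads = 267.3 N·m clockwise.
The upward force F acts at the right end, arm 1.52 m, giving F × 1.52 counterclockwise.
Στ = 0 ⇒ F × 1.52 = 267.3 ⇒ F = 267.3 / 1.52 = 176 N.

F ≈ 176 N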